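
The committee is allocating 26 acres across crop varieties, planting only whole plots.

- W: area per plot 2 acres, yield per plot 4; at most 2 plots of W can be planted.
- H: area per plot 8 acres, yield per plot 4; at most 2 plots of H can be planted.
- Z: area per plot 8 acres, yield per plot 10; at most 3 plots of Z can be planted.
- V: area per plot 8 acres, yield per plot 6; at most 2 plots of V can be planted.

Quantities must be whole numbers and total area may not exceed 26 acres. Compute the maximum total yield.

34

1×W and 3×Z: area 26 ≤ 26, yield 1·4 + 3·10 = 34.
3×Z: area 24 ≤ 26, yield 3·10 = 30.
Best is 34.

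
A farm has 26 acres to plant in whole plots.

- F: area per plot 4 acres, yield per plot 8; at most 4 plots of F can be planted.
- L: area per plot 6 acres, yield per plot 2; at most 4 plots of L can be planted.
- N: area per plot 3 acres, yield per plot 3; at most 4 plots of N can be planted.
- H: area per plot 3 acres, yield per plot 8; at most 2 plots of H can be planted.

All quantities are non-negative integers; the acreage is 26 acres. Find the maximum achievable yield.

51

This is a bounded integer knapsack.
H has the best ratio (8/3); taking only H gives at most 2×8 = 16 (stopped by the supply cap of 2).
Mixing does better — 4×F, 1×N, and 2×H: area 25 ≤ 26, yield 4·8 + 1·3 + 2·8 = 51.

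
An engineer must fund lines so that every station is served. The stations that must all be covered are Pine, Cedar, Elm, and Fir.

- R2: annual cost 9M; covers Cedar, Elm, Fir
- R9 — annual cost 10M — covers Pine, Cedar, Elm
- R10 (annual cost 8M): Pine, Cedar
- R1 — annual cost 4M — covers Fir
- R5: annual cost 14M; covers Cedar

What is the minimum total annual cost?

14

The greedy cost-per-new-station heuristic would pick R2 and R10 for 17, but a cheaper cover exists.
Choose R9 and R1: together they cover Pine, Cedar, Elm, Fir — every station.
Total annual cost: 10 + 4 = 14.
No cover costs less than 14.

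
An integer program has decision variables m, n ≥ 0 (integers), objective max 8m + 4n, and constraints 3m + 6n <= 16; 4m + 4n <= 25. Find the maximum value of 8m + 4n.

40

Relaxing integrality, the LP optimum is 42.67 at (m,n) = (5.33, 0), which is not an integer point.
(m,n)=(5,0): 3·5+6·0=15≤16, 4·5+4·0=20≤25, objective 40.
(m,n)=(4,0): 3·4+6·0=12≤16, 4·4+4·0=16≤25, objective 32.
No feasible integer point exceeds 40.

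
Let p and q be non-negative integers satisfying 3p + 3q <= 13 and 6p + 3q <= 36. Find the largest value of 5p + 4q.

20

(p,q)=(4,0) is feasible, giving 20.
(p,q)=(3,1) is feasible, giving 19.
(p,q)=(3,0) is feasible, giving 15.
Maximum is 20 at (p,q)=(4,0).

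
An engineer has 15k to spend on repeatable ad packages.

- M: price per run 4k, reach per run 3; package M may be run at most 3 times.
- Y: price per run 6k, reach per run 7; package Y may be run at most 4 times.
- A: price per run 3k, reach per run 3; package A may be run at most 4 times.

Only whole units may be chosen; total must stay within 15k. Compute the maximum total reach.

Take 2×Y and 1×A: price 15 ≤ 15, reach 2·7 + 1·3 = 17.
No other integer combination yields more.

17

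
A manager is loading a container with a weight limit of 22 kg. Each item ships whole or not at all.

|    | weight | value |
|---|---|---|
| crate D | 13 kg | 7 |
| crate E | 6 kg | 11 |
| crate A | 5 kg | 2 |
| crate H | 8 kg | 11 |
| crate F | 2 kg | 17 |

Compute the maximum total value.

This is an integer program with binary decision variables.
Allowing fractional choices, the relaxed optimum would be about 42.2, but items are indivisible.
crate D + crate E + crate F: weight 13 + 6 + 2 = 21 ≤ 22, value 7 + 11 + 17 = 35.
crate E + crate H + crate F: weight 6 + 8 + 2 = 16 ≤ 22, value 11 + 11 + 17 = 39.
crate E + crate A + crate H + crate F: weight 6 + 5 + 8 + 2 = 21 ≤ 22, value 11 + 2 + 11 + 17 = 41.
Best is crate E, crate A, crate H, and crate F with total value 41.

41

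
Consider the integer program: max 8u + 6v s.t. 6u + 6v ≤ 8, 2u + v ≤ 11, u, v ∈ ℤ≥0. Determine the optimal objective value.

8

The continuous relaxation peaks at (1.33, 0) with value 10.67; rounding to a feasible lattice point costs some objective.
(u,v)=(1,0): 6·1+6·0=6≤8, 2·1+1·0=2≤11, objective 8.
(u,v)=(0,1): 6·0+6·1=6≤8, 2·0+1·1=1≤11, objective 6.
The best lattice point is (1,0), giving 8.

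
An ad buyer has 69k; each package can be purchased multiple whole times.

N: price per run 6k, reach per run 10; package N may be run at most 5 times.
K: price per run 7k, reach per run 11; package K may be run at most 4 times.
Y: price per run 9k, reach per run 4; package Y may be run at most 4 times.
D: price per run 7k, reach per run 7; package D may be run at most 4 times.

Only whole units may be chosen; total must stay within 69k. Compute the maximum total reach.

4×N, 4×K, and 2×D: price 66 ≤ 69, reach 4·10 + 4·11 + 2·7 = 98.
5×N, 4×K, and 1×D: price 65 ≤ 69, reach 5·10 + 4·11 + 1·7 = 101.
Best is 101.

101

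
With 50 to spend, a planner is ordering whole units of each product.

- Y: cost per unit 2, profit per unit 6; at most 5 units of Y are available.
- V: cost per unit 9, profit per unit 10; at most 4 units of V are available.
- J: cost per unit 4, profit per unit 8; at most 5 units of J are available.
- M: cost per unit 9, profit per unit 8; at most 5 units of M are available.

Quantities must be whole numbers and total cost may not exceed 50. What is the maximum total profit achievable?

Take 5×Y, 2×V, and 5×J: cost 48 ≤ 50, profit 5·6 + 2·10 + 5·8 = 90.
Y has the best ratio (6/2) and is taken to its limit of 5; remaining capacity is filled optimally with the others.

90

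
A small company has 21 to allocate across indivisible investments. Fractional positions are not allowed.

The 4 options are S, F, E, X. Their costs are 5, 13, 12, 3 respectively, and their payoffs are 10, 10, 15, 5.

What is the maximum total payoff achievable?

S + E + X: cost 5 + 12 + 3 = 20 ≤ 21, payoff 10 + 15 + 5 = 30.
S + E: cost 5 + 12 = 17 ≤ 21, payoff 10 + 15 = 25.
Best is S, E, and X with total payoff 30.

30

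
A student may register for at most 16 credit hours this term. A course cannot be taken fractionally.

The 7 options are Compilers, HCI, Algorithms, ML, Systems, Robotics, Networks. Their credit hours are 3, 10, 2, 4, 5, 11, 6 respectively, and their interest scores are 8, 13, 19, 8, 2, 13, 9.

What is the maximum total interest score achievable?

Compilers + Algorithms + ML + Networks: credit hours 3 + 2 + 4 + 6 = 15 ≤ 16, interest score 8 + 19 + 8 + 9 = 44.
Compilers + HCI + Algorithms: credit hours 3 + 10 + 2 = 15 ≤ 16, interest score 8 + 13 + 19 = 40.
HCI + Algorithms + ML: credit hours 10 + 2 + 4 = 16 ≤ 16, interest score 13 + 19 + 8 = 40.
Best is Compilers, Algorithms, ML, and Networks with total interest score 44.

44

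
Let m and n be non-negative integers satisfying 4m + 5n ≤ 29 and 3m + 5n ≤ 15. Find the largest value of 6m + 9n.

(m,n)=(5,0): 4·5+5·0=20≤29, 3·5+5·0=15≤15, objective 30.
(m,n)=(4,0): 4·4+5·0=16≤29, 3·4+5·0=12≤15, objective 24.
The best lattice point is (5,0), giving 30.

30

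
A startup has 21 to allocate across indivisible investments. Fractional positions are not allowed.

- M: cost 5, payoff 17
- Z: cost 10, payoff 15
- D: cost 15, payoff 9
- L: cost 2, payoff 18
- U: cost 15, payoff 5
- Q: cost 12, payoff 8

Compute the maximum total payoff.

Allowing fractional choices, the relaxed optimum would be about 52.7, but investments are indivisible.
M + L + Q: cost 5 + 2 + 12 = 19 ≤ 21, payoff 17 + 18 + 8 = 43.
M + Z + L: cost 5 + 10 + 2 = 17 ≤ 21, payoff 17 + 15 + 18 = 50.
M + L: cost 5 + 2 = 7 ≤ 21, payoff 17 + 18 = 35.
Best is M, Z, and L with total payoff 50.

50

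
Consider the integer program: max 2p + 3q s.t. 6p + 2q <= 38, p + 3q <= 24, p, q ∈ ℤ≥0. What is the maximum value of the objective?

27

(p,q)=(3,7): 6·3+2·7=32≤38, 1·3+3·7=24≤24, objective 27.
(p,q)=(4,6): 6·4+2·6=36≤38, 1·4+3·6=22≤24, objective 26.
(p,q)=(2,7): 6·2+2·7=26≤38, 1·2+3·7=23≤24, objective 25.
(p,q)=(3,6): 6·3+2·6=30≤38, 1·3+3·6=21≤24, objective 24.
No feasible integer point exceeds 27.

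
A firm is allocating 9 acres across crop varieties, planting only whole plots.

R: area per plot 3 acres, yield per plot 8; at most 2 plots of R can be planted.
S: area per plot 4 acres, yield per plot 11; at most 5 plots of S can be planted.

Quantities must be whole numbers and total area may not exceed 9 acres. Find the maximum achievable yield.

S has the best ratio (11/4); taking only S gives at most 2×11 = 22 (stopped by the area limit).
Optimal: 2×S: area 8 ≤ 9, yield 2·11 = 22.

22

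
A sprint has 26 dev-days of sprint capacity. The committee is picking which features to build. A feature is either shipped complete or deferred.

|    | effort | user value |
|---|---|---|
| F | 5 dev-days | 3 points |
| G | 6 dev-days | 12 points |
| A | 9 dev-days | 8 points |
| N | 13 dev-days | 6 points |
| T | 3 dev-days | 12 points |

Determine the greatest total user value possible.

35

Allowing fractional choices, the relaxed optimum would be about 36.4, but features are indivisible.
G + A + T: effort 6 + 9 + 3 = 18 ≤ 26, user value 12 + 8 + 12 = 32.
F + G + A + T: effort 5 + 6 + 9 + 3 = 23 ≤ 26, user value 3 + 12 + 8 + 12 = 35.
Best is F, G, A, and T with total user value 35.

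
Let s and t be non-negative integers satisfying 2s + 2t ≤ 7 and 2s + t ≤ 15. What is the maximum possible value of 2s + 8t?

Relaxing integrality, the LP optimum is 28.00 at (s,t) = (0, 3.5), which is not an integer point.
(s,t)=(0,3): 2·0+2·3=6≤7, 2·0+1·3=3≤15, objective 24.
(s,t)=(1,2): 2·1+2·2=6≤7, 2·1+1·2=4≤15, objective 18.
(s,t)=(0,2): 2·0+2·2=4≤7, 2·0+1·2=2≤15, objective 16.
No feasible integer point exceeds 24.

24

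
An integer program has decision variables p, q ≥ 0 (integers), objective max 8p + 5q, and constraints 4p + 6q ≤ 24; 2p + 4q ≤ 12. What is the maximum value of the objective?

(p,q)=(6,0) is feasible, giving 48.
(p,q)=(5,0) is feasible, giving 40.
The best lattice point is (6,0), giving 48.

48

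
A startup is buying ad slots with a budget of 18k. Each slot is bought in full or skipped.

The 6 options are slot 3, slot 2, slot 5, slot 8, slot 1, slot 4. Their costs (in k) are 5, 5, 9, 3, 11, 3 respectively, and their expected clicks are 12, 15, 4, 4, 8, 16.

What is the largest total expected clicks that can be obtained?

47

Allowing fractional choices, the relaxed optimum would be about 48.5, but ad slots are indivisible.
slot 3 + slot 2 + slot 4: cost 5 + 5 + 3 = 13 ≤ 18, expected clicks 12 + 15 + 16 = 43.
slot 3 + slot 2 + slot 8 + slot 4: cost 5 + 5 + 3 + 3 = 16 ≤ 18, expected clicks 12 + 15 + 4 + 16 = 47.
Best is slot 3, slot 2, slot 8, and slot 4 with total expected clicks 47.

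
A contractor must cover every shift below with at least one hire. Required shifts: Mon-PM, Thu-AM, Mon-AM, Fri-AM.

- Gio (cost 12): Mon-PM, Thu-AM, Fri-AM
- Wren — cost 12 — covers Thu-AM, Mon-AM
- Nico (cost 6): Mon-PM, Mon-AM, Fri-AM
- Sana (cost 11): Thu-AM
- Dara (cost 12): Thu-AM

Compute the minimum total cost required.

This is an integer covering problem.
Choose Nico and Sana: together they cover Mon-PM, Thu-AM, Mon-AM, Fri-AM — every shift.
Total cost: 6 + 11 = 17.
No cover costs less than 17.

17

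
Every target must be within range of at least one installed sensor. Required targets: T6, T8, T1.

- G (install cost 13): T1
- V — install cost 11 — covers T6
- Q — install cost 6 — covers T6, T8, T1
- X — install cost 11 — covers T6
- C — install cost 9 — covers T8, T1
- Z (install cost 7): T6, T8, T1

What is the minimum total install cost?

6

Q alone covers T6, T8, T1 — every target.
Total install cost: 6.
No cover costs less than 6.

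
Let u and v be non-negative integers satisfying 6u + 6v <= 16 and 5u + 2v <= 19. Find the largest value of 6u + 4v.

12

(u,v)=(2,0): 6·2+6·0=12≤16, 5·2+2·0=10≤19, objective 12.
(u,v)=(1,1): 6·1+6·1=12≤16, 5·1+2·1=7≤19, objective 10.
(u,v)=(1,0): 6·1+6·0=6≤16, 5·1+2·0=5≤19, objective 6.
Maximum is 12 at (u,v)=(2,0).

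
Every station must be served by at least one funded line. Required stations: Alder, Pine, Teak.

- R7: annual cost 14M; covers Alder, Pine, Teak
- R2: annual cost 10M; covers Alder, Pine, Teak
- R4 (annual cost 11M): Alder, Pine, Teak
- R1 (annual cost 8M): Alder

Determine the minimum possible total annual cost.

10

R2 alone covers Alder, Pine, Teak — every station.
Total annual cost: 10.
No cover costs less than 10.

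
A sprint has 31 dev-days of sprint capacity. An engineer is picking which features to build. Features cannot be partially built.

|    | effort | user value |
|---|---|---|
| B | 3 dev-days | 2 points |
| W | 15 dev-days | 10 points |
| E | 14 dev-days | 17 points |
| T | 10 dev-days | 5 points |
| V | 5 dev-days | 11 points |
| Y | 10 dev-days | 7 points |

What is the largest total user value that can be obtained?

35

Allowing fractional choices, the relaxed optimum would be about 36.3, but features are indivisible.
E + T + V: effort 14 + 10 + 5 = 29 ≤ 31, user value 17 + 5 + 11 = 33.
E + V + Y: effort 14 + 5 + 10 = 29 ≤ 31, user value 17 + 11 + 7 = 35.
Best is E, V, and Y with total user value 35.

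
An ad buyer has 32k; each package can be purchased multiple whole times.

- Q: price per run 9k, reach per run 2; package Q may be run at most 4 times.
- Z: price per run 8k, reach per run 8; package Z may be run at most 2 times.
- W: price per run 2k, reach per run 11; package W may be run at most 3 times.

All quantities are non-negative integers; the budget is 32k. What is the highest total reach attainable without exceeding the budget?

2×Z and 3×W: price 22 ≤ 32, reach 2·8 + 3·11 = 49.
1×Q, 2×Z, and 3×W: price 31 ≤ 32, reach 1·2 + 2·8 + 3·11 = 51.
Best is 51.

51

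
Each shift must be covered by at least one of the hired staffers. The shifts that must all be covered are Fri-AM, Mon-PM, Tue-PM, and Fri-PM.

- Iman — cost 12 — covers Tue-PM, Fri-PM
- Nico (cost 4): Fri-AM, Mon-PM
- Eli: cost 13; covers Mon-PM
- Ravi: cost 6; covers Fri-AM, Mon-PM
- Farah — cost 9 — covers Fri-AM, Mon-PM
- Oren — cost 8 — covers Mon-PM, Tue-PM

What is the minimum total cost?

Choose Iman and Nico: together they cover Fri-AM, Mon-PM, Tue-PM, Fri-PM — every shift.
Total cost: 12 + 4 = 16.
No cover costs less than 16.

16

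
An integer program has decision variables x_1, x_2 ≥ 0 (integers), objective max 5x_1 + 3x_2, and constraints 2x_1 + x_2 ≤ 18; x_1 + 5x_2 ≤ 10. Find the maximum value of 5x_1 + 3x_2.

The continuous relaxation peaks at (8.89, 0.222) with value 45.11; rounding to a feasible lattice point costs some objective.
(x_1,x_2)=(9,0): 2·9+1·0=18≤18, 1·9+5·0=9≤10, objective 45.
(x_1,x_2)=(8,0): 2·8+1·0=16≤18, 1·8+5·0=8≤10, objective 40.
The best lattice point is (9,0), giving 45.

45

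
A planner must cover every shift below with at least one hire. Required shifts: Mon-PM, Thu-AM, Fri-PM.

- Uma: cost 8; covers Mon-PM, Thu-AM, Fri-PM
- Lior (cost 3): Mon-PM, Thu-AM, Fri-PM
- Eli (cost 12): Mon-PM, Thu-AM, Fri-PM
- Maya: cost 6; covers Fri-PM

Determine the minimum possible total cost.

Lior alone covers Mon-PM, Thu-AM, Fri-PM — every shift.
Total cost: 3.
No cover costs less than 3.

3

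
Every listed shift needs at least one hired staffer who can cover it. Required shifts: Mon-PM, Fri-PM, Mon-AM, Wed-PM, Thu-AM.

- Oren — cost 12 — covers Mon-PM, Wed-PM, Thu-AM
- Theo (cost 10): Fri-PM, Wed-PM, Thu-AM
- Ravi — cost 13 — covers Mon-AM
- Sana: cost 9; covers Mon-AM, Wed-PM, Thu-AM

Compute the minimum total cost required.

31

Choose Oren, Theo, and Sana: together they cover Mon-PM, Fri-PM, Mon-AM, Wed-PM, Thu-AM — every shift.
Total cost: 12 + 10 + 9 = 31.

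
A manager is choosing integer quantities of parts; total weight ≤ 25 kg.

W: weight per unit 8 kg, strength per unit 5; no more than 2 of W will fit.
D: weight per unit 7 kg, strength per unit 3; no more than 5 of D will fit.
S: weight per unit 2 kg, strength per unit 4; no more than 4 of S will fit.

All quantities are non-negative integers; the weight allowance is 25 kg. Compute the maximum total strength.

This is a bounded integer knapsack.
2×W and 4×S: weight 24 ≤ 25, strength 2·5 + 4·4 = 26.
1×W, 1×D, and 4×S: weight 23 ≤ 25, strength 1·5 + 1·3 + 4·4 = 24.
Best is 26.

26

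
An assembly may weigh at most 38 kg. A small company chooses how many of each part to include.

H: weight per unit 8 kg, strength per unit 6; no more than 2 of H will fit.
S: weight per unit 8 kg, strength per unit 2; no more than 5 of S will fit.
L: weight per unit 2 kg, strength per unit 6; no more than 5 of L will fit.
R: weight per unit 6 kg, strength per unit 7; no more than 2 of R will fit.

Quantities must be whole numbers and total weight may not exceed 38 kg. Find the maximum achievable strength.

L has the best ratio (6/2); taking only L gives at most 5×6 = 30 (stopped by the supply cap of 5).
Mixing does better — 2×H, 5×L, and 2×R: weight 38 ≤ 38, strength 2·6 + 5·6 + 2·7 = 56.

56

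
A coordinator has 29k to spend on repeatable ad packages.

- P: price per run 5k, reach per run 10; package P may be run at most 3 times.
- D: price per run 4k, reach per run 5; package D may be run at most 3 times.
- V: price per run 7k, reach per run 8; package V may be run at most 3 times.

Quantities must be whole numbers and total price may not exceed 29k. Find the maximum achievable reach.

46

P has the best ratio (10/5); taking only P gives at most 3×10 = 30 (stopped by the supply cap of 3).
Mixing does better — 3×P and 2×V: price 29 ≤ 29, reach 3·10 + 2·8 = 46.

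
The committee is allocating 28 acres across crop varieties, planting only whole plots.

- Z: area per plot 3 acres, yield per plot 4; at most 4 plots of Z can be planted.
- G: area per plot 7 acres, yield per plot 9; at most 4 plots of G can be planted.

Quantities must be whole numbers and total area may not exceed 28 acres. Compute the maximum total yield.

36

This is a bounded integer knapsack.
Take 4×G: area 28 ≤ 28, yield 4·9 = 36.
No other integer combination yields more.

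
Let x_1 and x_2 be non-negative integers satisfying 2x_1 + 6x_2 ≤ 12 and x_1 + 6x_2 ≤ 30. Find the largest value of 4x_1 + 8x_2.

(x_1,x_2)=(6,0) is feasible, giving 24.
(x_1,x_2)=(5,0) is feasible, giving 20.
No feasible integer point exceeds 24.

24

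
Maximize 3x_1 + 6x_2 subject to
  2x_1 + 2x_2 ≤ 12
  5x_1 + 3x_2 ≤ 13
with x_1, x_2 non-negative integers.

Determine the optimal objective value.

24

(x_1,x_2)=(0,4) is feasible, giving 24.
(x_1,x_2)=(0,3) is feasible, giving 18.
The best lattice point is (0,4), giving 24.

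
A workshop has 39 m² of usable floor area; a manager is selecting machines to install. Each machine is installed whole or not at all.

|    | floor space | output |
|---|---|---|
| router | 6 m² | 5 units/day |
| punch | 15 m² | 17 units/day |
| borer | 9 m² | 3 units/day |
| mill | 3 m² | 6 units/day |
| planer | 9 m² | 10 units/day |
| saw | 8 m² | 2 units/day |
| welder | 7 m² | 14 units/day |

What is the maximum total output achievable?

This is an integer program with binary decision variables.
Allowing fractional choices, the relaxed optimum would be about 51.2, but machines are indivisible.
router + punch + mill + saw + welder: floor space 6 + 15 + 3 + 8 + 7 = 39 ≤ 39, output 5 + 17 + 6 + 2 + 14 = 44.
punch + mill + planer + welder: floor space 15 + 3 + 9 + 7 = 34 ≤ 39, output 17 + 6 + 10 + 14 = 47.
router + punch + planer + welder: floor space 6 + 15 + 9 + 7 = 37 ≤ 39, output 5 + 17 + 10 + 14 = 46.
Best is punch, mill, planer, and welder with total output 47.

47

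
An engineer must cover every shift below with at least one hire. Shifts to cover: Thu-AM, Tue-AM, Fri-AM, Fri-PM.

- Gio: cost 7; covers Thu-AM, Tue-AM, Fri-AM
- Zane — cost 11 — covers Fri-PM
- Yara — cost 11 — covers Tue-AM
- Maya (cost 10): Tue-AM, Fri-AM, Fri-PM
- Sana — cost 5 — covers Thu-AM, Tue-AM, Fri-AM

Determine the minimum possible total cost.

This is a weighted set-cover instance.
Choose Maya and Sana: together they cover Thu-AM, Tue-AM, Fri-AM, Fri-PM — every shift.
Total cost: 10 + 5 = 15.
No cover costs less than 15.

15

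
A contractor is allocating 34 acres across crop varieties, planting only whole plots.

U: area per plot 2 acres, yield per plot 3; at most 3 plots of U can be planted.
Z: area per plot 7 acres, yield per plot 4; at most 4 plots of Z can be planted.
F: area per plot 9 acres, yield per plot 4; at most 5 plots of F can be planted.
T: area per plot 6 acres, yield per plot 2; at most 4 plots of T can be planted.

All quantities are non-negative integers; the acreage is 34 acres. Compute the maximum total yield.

25

3×U, 3×Z, and 1×T: area 33 ≤ 34, yield 3·3 + 3·4 + 1·2 = 23.
3×U and 4×Z: area 34 ≤ 34, yield 3·3 + 4·4 = 25.
Best is 25.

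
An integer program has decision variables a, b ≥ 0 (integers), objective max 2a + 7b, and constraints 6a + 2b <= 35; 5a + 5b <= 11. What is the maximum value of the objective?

Relaxing integrality, the LP optimum is 15.40 at (a,b) = (0, 2.2), which is not an integer point.
(a,b)=(0,2): 6·0+2·2=4≤35, 5·0+5·2=10≤11, objective 14.
(a,b)=(1,1): 6·1+2·1=8≤35, 5·1+5·1=10≤11, objective 9.
(a,b)=(0,1): 6·0+2·1=2≤35, 5·0+5·1=5≤11, objective 7.
Maximum is 14 at (a,b)=(0,2).

14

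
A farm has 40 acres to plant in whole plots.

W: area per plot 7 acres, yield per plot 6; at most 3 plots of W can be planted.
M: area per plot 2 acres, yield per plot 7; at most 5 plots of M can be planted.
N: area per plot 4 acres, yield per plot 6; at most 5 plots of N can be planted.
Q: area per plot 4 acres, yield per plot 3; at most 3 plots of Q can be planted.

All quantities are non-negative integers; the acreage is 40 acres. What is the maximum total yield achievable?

71

M has the best ratio (7/2); taking only M gives at most 5×7 = 35 (stopped by the supply cap of 5).
Mixing does better — 5×M, 5×N, and 2×Q: area 38 ≤ 40, yield 5·7 + 5·6 + 2·3 = 71.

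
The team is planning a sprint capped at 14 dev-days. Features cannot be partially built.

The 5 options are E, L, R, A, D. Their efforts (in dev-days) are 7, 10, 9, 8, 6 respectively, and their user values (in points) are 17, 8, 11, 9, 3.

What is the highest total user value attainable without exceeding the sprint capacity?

20

Allowing fractional choices, the relaxed optimum would be about 25.6, but features are indivisible.
A + D: effort 8 + 6 = 14 ≤ 14, user value 9 + 3 = 12.
E + D: effort 7 + 6 = 13 ≤ 14, user value 17 + 3 = 20.
E: effort 7 ≤ 14, user value 17.
Best is E and D with total user value 20.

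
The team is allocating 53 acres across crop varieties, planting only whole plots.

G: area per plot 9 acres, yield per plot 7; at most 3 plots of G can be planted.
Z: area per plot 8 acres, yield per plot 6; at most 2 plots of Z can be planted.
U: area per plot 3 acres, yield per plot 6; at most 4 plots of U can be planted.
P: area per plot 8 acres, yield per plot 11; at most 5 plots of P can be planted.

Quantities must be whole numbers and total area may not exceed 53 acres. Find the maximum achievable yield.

U has the best ratio (6/3); taking only U gives at most 4×6 = 24 (stopped by the supply cap of 4).
Mixing does better — 4×U and 5×P: area 52 ≤ 53, yield 4·6 + 5·11 = 79.

79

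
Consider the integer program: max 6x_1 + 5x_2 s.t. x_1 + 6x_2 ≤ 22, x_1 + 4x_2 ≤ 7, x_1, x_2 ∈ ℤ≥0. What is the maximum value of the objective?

(x_1,x_2)=(7,0): 1·7+6·0=7≤22, 1·7+4·0=7≤7, objective 42.
(x_1,x_2)=(6,0): 1·6+6·0=6≤22, 1·6+4·0=6≤7, objective 36.
The best lattice point is (7,0), giving 42.

42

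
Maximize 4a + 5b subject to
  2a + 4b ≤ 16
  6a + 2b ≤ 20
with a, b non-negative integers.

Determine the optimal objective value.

23

(a,b)=(2,3) is feasible, giving 23.
(a,b)=(1,3) is feasible, giving 19.
(a,b)=(2,2) is feasible, giving 18.
The best lattice point is (2,3), giving 23.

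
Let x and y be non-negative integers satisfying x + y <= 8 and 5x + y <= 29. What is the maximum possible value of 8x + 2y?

46

Relaxing integrality, the LP optimum is 47.50 at (x,y) = (5.25, 2.75), which is not an integer point.
(x,y)=(5,3): 1·5+1·3=8≤8, 5·5+1·3=28≤29, objective 46.
(x,y)=(5,2): 1·5+1·2=7≤8, 5·5+1·2=27≤29, objective 44.
(x,y)=(5,1): 1·5+1·1=6≤8, 5·5+1·1=26≤29, objective 42.
Maximum is 46 at (x,y)=(5,3).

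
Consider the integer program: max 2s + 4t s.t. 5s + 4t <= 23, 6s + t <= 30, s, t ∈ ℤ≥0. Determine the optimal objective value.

20

Relaxing integrality, the LP optimum is 23.00 at (s,t) = (0, 5.75), which is not an integer point.
(s,t)=(0,5): 5·0+4·5=20≤23, 6·0+1·5=5≤30, objective 20.
(s,t)=(1,4): 5·1+4·4=21≤23, 6·1+1·4=10≤30, objective 18.
(s,t)=(0,4): 5·0+4·4=16≤23, 6·0+1·4=4≤30, objective 16.
No feasible integer point exceeds 20.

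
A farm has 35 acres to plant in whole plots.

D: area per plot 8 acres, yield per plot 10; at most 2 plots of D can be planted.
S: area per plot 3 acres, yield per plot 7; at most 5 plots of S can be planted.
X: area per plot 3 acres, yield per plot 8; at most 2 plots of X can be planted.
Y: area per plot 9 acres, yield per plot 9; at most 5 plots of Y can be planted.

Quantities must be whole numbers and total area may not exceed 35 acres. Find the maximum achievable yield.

Take 2×D, 4×S, and 2×X: area 34 ≤ 35, yield 2·10 + 4·7 + 2·8 = 64.
X has the best ratio (8/3) and is taken to its limit of 2; remaining capacity is filled optimally with the others.

64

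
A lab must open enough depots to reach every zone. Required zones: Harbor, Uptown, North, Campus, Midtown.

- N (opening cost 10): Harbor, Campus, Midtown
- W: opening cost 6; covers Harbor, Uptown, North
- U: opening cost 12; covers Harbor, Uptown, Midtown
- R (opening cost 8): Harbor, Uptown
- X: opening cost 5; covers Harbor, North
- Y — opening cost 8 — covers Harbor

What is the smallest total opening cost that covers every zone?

16

This is a weighted set-cover instance.
Choose N and W: together they cover Harbor, Uptown, North, Campus, Midtown — every zone.
Total opening cost: 10 + 6 = 16.
No cover costs less than 16.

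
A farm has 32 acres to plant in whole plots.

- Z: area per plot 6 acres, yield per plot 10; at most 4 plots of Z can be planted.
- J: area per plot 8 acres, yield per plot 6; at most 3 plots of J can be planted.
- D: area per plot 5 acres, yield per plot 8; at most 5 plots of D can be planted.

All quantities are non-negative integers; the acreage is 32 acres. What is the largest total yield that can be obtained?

This is a bounded integer knapsack.
1×Z and 5×D: area 31 ≤ 32, yield 1·10 + 5·8 = 50.
2×Z and 4×D: area 32 ≤ 32, yield 2·10 + 4·8 = 52.
Best is 52.

52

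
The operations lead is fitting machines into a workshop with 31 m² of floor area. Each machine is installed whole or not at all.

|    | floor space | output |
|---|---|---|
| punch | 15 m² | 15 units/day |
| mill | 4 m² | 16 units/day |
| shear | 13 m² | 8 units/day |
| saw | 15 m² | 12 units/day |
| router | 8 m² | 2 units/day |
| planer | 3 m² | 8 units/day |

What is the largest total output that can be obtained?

41

Take punch, mill, router, and planer: floor space 15 + 4 + 8 + 3 = 30 ≤ 31, output 15 + 16 + 2 + 8 = 41.
No other feasible combination does better.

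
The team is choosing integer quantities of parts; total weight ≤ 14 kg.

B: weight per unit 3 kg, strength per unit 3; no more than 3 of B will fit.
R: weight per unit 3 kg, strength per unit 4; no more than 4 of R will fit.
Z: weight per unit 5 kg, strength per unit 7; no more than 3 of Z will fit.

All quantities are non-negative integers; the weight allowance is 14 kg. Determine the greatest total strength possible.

Z has the best ratio (7/5); taking only Z gives at most 2×7 = 14 (stopped by the weight limit).
Mixing does better — 3×R and 1×Z: weight 14 ≤ 14, strength 3·4 + 1·7 = 19.

19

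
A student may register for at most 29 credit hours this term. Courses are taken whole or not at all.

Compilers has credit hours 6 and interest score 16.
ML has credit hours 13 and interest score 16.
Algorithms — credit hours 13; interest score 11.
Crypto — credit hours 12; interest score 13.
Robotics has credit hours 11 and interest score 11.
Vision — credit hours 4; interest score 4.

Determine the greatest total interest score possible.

Take Compilers, Crypto, and Robotics: credit hours 6 + 12 + 11 = 29 ≤ 29, interest score 16 + 13 + 11 = 40.
No other feasible combination does better.

40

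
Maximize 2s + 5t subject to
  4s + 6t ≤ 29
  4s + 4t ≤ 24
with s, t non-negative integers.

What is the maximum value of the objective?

(s,t)=(1,4) is feasible, giving 22.
(s,t)=(0,4) is feasible, giving 20.
No feasible integer point exceeds 22.

22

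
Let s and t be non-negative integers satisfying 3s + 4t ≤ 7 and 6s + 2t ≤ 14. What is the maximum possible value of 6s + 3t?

(s,t)=(2,0): 3·2+4·0=6≤7, 6·2+2·0=12≤14, objective 12.
(s,t)=(1,1): 3·1+4·1=7≤7, 6·1+2·1=8≤14, objective 9.
(s,t)=(1,0): 3·1+4·0=3≤7, 6·1+2·0=6≤14, objective 6.
No feasible integer point exceeds 12.

12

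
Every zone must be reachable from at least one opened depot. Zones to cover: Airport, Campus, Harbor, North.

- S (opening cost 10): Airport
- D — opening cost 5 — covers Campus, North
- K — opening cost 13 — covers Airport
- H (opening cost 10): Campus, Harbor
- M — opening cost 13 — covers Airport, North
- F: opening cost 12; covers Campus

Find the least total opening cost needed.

Choose H and M: together they cover Airport, Campus, Harbor, North — every zone.
Total opening cost: 10 + 13 = 23.

23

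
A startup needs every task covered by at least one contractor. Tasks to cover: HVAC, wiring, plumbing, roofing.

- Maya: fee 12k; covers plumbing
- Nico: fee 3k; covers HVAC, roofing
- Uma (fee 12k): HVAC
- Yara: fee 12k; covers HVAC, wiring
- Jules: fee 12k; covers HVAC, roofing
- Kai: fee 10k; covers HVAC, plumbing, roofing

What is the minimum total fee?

Choose Yara and Kai: together they cover HVAC, wiring, plumbing, roofing — every task.
Total fee: 12 + 10 = 22.

22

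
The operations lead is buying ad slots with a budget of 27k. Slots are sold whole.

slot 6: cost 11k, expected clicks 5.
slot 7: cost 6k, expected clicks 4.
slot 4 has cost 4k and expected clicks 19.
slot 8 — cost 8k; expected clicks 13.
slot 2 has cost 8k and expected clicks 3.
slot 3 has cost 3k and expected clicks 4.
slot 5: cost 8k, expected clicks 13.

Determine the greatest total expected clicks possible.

49

slot 7 + slot 4 + slot 8 + slot 5: cost 6 + 4 + 8 + 8 = 26 ≤ 27, expected clicks 4 + 19 + 13 + 13 = 49.
slot 4 + slot 8 + slot 5: cost 4 + 8 + 8 = 20 ≤ 27, expected clicks 19 + 13 + 13 = 45.
slot 4 + slot 8 + slot 3 + slot 5: cost 4 + 8 + 3 + 8 = 23 ≤ 27, expected clicks 19 + 13 + 4 + 13 = 49.
The maximum expected clicks is 49; one optimal choice is slot 4, slot 8, slot 3, and slot 5.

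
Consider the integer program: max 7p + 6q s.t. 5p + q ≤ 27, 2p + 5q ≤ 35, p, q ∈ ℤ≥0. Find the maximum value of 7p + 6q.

58

Relaxing integrality, the LP optimum is 62.00 at (p,q) = (4.35, 5.26), which is not an integer point.
(p,q)=(4,5): 5·4+1·5=25≤27, 2·4+5·5=33≤35, objective 58.
(p,q)=(4,4): 5·4+1·4=24≤27, 2·4+5·4=28≤35, objective 52.
No feasible integer point exceeds 58.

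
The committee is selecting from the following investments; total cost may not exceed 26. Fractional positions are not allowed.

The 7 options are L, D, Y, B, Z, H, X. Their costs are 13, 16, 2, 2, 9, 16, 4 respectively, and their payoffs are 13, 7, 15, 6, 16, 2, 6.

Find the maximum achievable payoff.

Take L, Y, B, and Z: cost 13 + 2 + 2 + 9 = 26 ≤ 26, payoff 13 + 15 + 6 + 16 = 50.
No other feasible combination does better.

50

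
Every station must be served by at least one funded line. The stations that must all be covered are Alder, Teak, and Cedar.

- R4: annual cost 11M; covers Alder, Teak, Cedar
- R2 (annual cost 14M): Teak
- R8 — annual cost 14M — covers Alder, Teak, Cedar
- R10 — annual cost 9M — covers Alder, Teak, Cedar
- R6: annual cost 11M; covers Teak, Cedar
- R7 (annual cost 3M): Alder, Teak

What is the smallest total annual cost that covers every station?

The greedy cost-per-new-station heuristic would pick R7 and R10 for 12, but a cheaper cover exists.
R10 alone covers Alder, Teak, Cedar — every station.
Total annual cost: 9.
No cover costs less than 9.

9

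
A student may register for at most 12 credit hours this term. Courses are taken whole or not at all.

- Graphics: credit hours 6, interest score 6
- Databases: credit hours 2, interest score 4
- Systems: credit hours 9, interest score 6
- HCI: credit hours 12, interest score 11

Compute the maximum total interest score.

This is an integer program with binary decision variables.
Take HCI: credit hours 12 ≤ 12, interest score 11.
No other feasible combination does better.

11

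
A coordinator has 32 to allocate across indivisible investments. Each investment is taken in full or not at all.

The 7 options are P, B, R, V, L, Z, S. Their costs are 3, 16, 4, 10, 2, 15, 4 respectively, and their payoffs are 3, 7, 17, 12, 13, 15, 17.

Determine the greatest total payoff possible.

Treat it as a binary knapsack problem.
P + R + V + L + S: cost 3 + 4 + 10 + 2 + 4 = 23 ≤ 32, payoff 3 + 17 + 12 + 13 + 17 = 62.
P + R + L + Z + S: cost 3 + 4 + 2 + 15 + 4 = 28 ≤ 32, payoff 3 + 17 + 13 + 15 + 17 = 65.
Best is P, R, L, Z, and S with total payoff 65.

65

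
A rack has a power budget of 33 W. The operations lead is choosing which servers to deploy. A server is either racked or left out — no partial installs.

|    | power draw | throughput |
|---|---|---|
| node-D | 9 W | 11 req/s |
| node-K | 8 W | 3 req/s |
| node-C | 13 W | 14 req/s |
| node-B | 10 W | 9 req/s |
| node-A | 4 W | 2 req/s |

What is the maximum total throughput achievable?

34

Allowing fractional choices, the relaxed optimum would be about 34.5, but servers are indivisible.
node-D + node-C + node-B: power draw 9 + 13 + 10 = 32 ≤ 33, throughput 11 + 14 + 9 = 34.
node-D + node-K + node-C: power draw 9 + 8 + 13 = 30 ≤ 33, throughput 11 + 3 + 14 = 28.
Best is node-D, node-C, and node-B with total throughput 34.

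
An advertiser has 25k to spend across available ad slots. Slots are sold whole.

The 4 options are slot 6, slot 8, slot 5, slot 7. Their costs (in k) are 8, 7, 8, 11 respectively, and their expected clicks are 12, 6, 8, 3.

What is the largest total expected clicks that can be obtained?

26

Allowing fractional choices, the relaxed optimum would be about 26.5, but ad slots are indivisible.
slot 6 + slot 8 + slot 5: cost 8 + 7 + 8 = 23 ≤ 25, expected clicks 12 + 6 + 8 = 26.
slot 6 + slot 8: cost 8 + 7 = 15 ≤ 25, expected clicks 12 + 6 = 18.
slot 6 + slot 5: cost 8 + 8 = 16 ≤ 25, expected clicks 12 + 8 = 20.
Best is slot 6, slot 8, and slot 5 with total expected clicks 26.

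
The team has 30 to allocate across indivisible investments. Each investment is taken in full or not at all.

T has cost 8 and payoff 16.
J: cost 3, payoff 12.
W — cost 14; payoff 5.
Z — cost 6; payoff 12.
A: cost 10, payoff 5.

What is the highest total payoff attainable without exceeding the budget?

T + J + Z + A: cost 8 + 3 + 6 + 10 = 27 ≤ 30, payoff 16 + 12 + 12 + 5 = 45.
T + J + A: cost 8 + 3 + 10 = 21 ≤ 30, payoff 16 + 12 + 5 = 33.
T + J + Z: cost 8 + 3 + 6 = 17 ≤ 30, payoff 16 + 12 + 12 = 40.
Best is T, J, Z, and A with total payoff 45.

45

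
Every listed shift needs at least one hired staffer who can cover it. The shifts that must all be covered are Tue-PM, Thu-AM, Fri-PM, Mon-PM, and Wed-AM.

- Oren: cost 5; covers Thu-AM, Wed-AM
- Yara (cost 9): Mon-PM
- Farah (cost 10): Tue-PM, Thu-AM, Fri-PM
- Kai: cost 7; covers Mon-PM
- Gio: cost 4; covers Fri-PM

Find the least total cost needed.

22

The greedy cost-per-new-shift heuristic would pick Oren, Gio, Kai, and Farah for 26, but a cheaper cover exists.
Choose Oren, Farah, and Kai: together they cover Tue-PM, Thu-AM, Fri-PM, Mon-PM, Wed-AM — every shift.
Total cost: 5 + 10 + 7 = 22.
No cover costs less than 22.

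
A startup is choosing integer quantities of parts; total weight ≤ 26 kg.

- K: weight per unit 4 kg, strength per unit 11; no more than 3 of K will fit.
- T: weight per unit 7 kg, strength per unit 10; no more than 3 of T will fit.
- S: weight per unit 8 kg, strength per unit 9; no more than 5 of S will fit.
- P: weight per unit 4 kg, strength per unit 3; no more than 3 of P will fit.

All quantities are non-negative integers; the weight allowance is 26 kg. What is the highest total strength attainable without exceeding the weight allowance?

This is a bounded integer knapsack.
3×K and 2×T: weight 26 ≤ 26, strength 3·11 + 2·10 = 53.
3×K, 1×T, and 1×P: weight 23 ≤ 26, strength 3·11 + 1·10 + 1·3 = 46.
Best is 53.

53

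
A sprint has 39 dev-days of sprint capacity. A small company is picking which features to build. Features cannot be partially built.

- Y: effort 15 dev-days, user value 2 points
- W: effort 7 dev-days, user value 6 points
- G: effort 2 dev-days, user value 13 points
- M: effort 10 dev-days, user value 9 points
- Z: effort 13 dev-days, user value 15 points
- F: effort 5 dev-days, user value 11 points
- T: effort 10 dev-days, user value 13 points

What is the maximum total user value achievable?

58

Take W, G, Z, F, and T: effort 7 + 2 + 13 + 5 + 10 = 37 ≤ 39, user value 6 + 13 + 15 + 11 + 13 = 58.
No other feasible combination does better.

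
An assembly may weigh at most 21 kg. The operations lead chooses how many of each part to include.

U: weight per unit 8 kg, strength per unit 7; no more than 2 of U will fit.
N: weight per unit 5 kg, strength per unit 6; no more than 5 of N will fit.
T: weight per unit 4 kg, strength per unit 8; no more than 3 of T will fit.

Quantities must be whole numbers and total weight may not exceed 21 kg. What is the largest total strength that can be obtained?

This is a bounded integer knapsack.
Take 1×U and 3×T: weight 20 ≤ 21, strength 1·7 + 3·8 = 31.
T has the best ratio (8/4) and is taken to its limit of 3; remaining capacity is filled optimally with the others.

31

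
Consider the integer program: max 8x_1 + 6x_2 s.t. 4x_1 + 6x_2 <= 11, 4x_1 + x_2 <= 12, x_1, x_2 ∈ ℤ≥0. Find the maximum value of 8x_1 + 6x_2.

16

(x_1,x_2)=(2,0) is feasible, giving 16.
(x_1,x_2)=(1,1) is feasible, giving 14.
(x_1,x_2)=(1,0) is feasible, giving 8.
Maximum is 16 at (x_1,x_2)=(2,0).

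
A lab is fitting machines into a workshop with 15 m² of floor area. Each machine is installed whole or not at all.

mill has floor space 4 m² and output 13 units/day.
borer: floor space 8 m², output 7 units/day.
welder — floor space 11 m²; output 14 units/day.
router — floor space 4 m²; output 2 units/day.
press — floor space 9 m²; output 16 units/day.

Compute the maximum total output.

29

mill + borer: floor space 4 + 8 = 12 ≤ 15, output 13 + 7 = 20.
mill + press: floor space 4 + 9 = 13 ≤ 15, output 13 + 16 = 29.
mill + welder: floor space 4 + 11 = 15 ≤ 15, output 13 + 14 = 27.
Best is mill and press with total output 29.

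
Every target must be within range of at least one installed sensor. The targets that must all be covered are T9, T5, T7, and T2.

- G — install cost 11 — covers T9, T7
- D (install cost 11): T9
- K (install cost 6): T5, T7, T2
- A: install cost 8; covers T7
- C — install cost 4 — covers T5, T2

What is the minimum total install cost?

The greedy cost-per-new-target heuristic would pick K and G for 17, but a cheaper cover exists.
Choose G and C: together they cover T9, T5, T7, T2 — every target.
Total install cost: 11 + 4 = 15.
No cover costs less than 15.

15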